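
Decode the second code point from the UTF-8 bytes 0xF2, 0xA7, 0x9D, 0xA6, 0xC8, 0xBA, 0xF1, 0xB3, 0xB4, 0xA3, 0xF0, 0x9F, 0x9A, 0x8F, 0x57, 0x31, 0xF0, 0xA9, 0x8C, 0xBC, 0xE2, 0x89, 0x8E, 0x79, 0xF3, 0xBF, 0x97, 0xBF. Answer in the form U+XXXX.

U+023A

Offset 0: leading byte 0xF2 = 11110010 → 4-byte char #1 = F2 A7 9D A6.
Offset 4: leading byte 0xC8 = 11001000 → 2-byte char #2 = C8 BA.
Leading byte 0xC8 = 11001000 matches 110xxxxx → 2-byte sequence.
Byte 1: 0xC8 = 11001000, payload 01000 (5 bits).
Byte 2: 0xBA = 10111010 (10xxxxxx ✓), payload 111010.
Concatenate: 01000111010 = 0x23A (11 bits → U+023A).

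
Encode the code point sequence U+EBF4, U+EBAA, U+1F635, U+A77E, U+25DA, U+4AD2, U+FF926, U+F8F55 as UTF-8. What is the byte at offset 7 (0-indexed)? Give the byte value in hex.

0x9F

U+EBF4 → 3-byte form EE AF B4 at offsets 0–2.
U+EBAA → 3-byte form EE AE AA at offsets 3–5.
U+1F635 → 4-byte form F0 9F 98 B5 at offsets 6–9.
Offset 7 falls in char 3's range; it's byte 2 of F0 9F 98 B5 = 0x9F.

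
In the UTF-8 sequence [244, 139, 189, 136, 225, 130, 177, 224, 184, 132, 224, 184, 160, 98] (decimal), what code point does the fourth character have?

U+0E20

Offset 0: leading byte 0xF4 = 11110100 → 4-byte char #1 = F4 8B BD 88.
Offset 4: leading byte 0xE1 = 11100001 → 3-byte char #2 = E1 82 B1.
Offset 7: leading byte 0xE0 = 11100000 → 3-byte char #3 = E0 B8 84.
Offset 10: leading byte 0xE0 = 11100000 → 3-byte char #4 = E0 B8 A0.
Leading byte 0xE0 = 11100000 matches 1110xxxx → 3-byte sequence.
Byte 1: 0xE0 = 11100000, payload 0000 (4 bits).
Byte 2: 0xB8 = 10111000 (10xxxxxx ✓), payload 111000.
Byte 3: 0xA0 = 10100000 (10xxxxxx ✓), payload 100000.
Concatenate: 0000111000100000 = 0xE20 (16 bits → U+0E20).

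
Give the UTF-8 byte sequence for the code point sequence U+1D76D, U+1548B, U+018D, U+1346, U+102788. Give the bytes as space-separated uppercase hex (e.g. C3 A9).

F0 9D 9D AD F0 95 92 8B C6 8D E1 8D 86 F4 82 9E 88

U+1D76D: 4-byte form → F0 9D 9D AD.
U+1548B: 4-byte form → F0 95 92 8B.
U+018D: 2-byte form → C6 8D.
U+1346: 3-byte form → E1 8D 86.
U+102788: 4-byte form → F4 82 9E 88.
Concatenated (17 bytes): F0 9D 9D AD F0 95 92 8B C6 8D E1 8D 86 F4 82 9E 88.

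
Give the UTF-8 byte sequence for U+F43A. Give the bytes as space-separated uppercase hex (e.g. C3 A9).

U+F43A = 0xF43A = 62522 decimal. In range U+0800–U+FFFF → 3-byte form: 1110xxxx 10xxxxxx 10xxxxxx.
Binary (16 bits): 1111010000111010.
Split 4+6+6: 1111 | 010000 | 111010.
Byte 1: 11101111 = 0xEF.
Byte 2: 10010000 = 0x90.
Byte 3: 10111010 = 0xBA.

EF 90 BA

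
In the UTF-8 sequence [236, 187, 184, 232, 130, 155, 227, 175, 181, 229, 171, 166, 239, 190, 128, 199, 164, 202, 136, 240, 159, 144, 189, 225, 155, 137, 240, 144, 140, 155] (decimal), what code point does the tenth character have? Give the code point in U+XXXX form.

U+1031B

Offset 0: leading byte 0xEC = 11101100 → 3-byte char #1 = EC BB B8.
Offset 3: leading byte 0xE8 = 11101000 → 3-byte char #2 = E8 82 9B.
Offset 6: leading byte 0xE3 = 11100011 → 3-byte char #3 = E3 AF B5.
Offset 9: leading byte 0xE5 = 11100101 → 3-byte char #4 = E5 AB A6.
Offset 12: leading byte 0xEF = 11101111 → 3-byte char #5 = EF BE 80.
Offset 15: leading byte 0xC7 = 11000111 → 2-byte char #6 = C7 A4.
Offset 17: leading byte 0xCA = 11001010 → 2-byte char #7 = CA 88.
Offset 19: leading byte 0xF0 = 11110000 → 4-byte char #8 = F0 9F 90 BD.
Offset 23: leading byte 0xE1 = 11100001 → 3-byte char #9 = E1 9B 89.
Offset 26: leading byte 0xF0 = 11110000 → 4-byte char #10 = F0 90 8C 9B.
Leading byte 0xF0 = 11110000 matches 11110xxx → 4-byte sequence.
Byte 1: 0xF0 = 11110000, payload 000 (3 bits).
Byte 2: 0x90 = 10010000 (10xxxxxx ✓), payload 010000.
Byte 3: 0x8C = 10001100 (10xxxxxx ✓), payload 001100.
Byte 4: 0x9B = 10011011 (10xxxxxx ✓), payload 011011.
Concatenate: 000010000001100011011 = 0x1031B (21 bits → U+1031B).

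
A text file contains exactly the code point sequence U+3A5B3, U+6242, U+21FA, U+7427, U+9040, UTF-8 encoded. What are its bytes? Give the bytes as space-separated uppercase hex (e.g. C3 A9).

F0 BA 96 B3 E6 89 82 E2 87 BA E7 90 A7 E9 81 80

U+3A5B3: 4-byte form → F0 BA 96 B3.
U+6242: 3-byte form → E6 89 82.
U+21FA: 3-byte form → E2 87 BA.
U+7427: 3-byte form → E7 90 A7.
U+9040: 3-byte form → E9 81 80.
Concatenated (16 bytes): F0 BA 96 B3 E6 89 82 E2 87 BA E7 90 A7 E9 81 80.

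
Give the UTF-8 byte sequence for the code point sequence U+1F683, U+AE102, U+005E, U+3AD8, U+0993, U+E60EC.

U+1F683: 4-byte form → F0 9F 9A 83.
U+AE102: 4-byte form → F2 AE 84 82.
U+005E: 1-byte form → 5E.
U+3AD8: 3-byte form → E3 AB 98.
U+0993: 3-byte form → E0 A6 93.
U+E60EC: 4-byte form → F3 A6 83 AC.
Concatenated (19 bytes): F0 9F 9A 83 F2 AE 84 82 5E E3 AB 98 E0 A6 93 F3 A6 83 AC.

F0 9F 9A 83 F2 AE 84 82 5E E3 AB 98 E0 A6 93 F3 A6 83 AC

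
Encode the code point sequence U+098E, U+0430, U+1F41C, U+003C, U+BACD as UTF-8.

U+098E: 3-byte form → E0 A6 8E.
U+0430: 2-byte form → D0 B0.
U+1F41C: 4-byte form → F0 9F 90 9C.
U+003C: 1-byte form → 3C.
U+BACD: 3-byte form → EB AB 8D.
Concatenated (13 bytes): E0 A6 8E D0 B0 F0 9F 90 9C 3C EB AB 8D.

E0 A6 8E D0 B0 F0 9F 90 9C 3C EB AB 8D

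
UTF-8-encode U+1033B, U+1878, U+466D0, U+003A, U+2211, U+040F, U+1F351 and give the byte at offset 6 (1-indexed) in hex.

1-indexed offset 6 is 0-indexed offset 5.
U+1033B → 4-byte form F0 90 8C BB at offsets 0–3.
U+1878 → 3-byte form E1 A1 B8 at offsets 4–6.
Offset 5 falls in char 2's range; it's byte 2 of E1 A1 B8 = 0xA1.

0xA1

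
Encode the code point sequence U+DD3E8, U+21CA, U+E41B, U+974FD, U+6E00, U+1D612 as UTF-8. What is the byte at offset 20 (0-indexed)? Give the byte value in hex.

U+DD3E8 → 4-byte form F3 9D 8F A8 at offsets 0–3.
U+21CA → 3-byte form E2 87 8A at offsets 4–6.
U+E41B → 3-byte form EE 90 9B at offsets 7–9.
U+974FD → 4-byte form F2 97 93 BD at offsets 10–13.
U+6E00 → 3-byte form E6 B8 80 at offsets 14–16.
U+1D612 → 4-byte form F0 9D 98 92 at offsets 17–20.
Offset 20 falls in char 6's range; it's byte 4 of F0 9D 98 92 = 0x92.

0x92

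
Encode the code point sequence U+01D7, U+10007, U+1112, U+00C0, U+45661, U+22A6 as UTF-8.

U+01D7: 2-byte form → C7 97.
U+10007: 4-byte form → F0 90 80 87.
U+1112: 3-byte form → E1 84 92.
U+00C0: 2-byte form → C3 80.
U+45661: 4-byte form → F1 85 99 A1.
U+22A6: 3-byte form → E2 8A A6.
Concatenated (18 bytes): C7 97 F0 90 80 87 E1 84 92 C3 80 F1 85 99 A1 E2 8A A6.

C7 97 F0 90 80 87 E1 84 92 C3 80 F1 85 99 A1 E2 8A A6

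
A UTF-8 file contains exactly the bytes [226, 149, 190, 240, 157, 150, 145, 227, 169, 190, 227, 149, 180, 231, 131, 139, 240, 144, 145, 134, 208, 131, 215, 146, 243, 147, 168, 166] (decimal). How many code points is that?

9

Byte at offset 0: 0xE2 = 11100010 → 3-byte char (#1). Advance 3.
Byte at offset 3: 0xF0 = 11110000 → 4-byte char (#2). Advance 4.
Byte at offset 7: 0xE3 = 11100011 → 3-byte char (#3). Advance 3.
Byte at offset 10: 0xE3 = 11100011 → 3-byte char (#4). Advance 3.
Byte at offset 13: 0xE7 = 11100111 → 3-byte char (#5). Advance 3.
Byte at offset 16: 0xF0 = 11110000 → 4-byte char (#6). Advance 4.
Byte at offset 20: 0xD0 = 11010000 → 2-byte char (#7). Advance 2.
Byte at offset 22: 0xD7 = 11010111 → 2-byte char (#8). Advance 2.
Byte at offset 24: 0xF3 = 11110011 → 4-byte char (#9). Advance 4.
Reached end at offset 28 after 9 code points.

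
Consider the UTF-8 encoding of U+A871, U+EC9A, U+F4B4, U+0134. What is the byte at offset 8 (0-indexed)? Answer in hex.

0xB4

U+A871 → 3-byte form EA A1 B1 at offsets 0–2.
U+EC9A → 3-byte form EE B2 9A at offsets 3–5.
U+F4B4 → 3-byte form EF 92 B4 at offsets 6–8.
Offset 8 falls in char 3's range; it's byte 3 of EF 92 B4 = 0xB4.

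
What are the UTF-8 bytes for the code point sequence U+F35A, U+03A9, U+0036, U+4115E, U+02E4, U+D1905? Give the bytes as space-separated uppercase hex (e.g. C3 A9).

EF 8D 9A CE A9 36 F1 81 85 9E CB A4 F3 91 A4 85

U+F35A: 3-byte form → EF 8D 9A.
U+03A9: 2-byte form → CE A9.
U+0036: 1-byte form → 36.
U+4115E: 4-byte form → F1 81 85 9E.
U+02E4: 2-byte form → CB A4.
U+D1905: 4-byte form → F3 91 A4 85.
Concatenated (16 bytes): EF 8D 9A CE A9 36 F1 81 85 9E CB A4 F3 91 A4 85.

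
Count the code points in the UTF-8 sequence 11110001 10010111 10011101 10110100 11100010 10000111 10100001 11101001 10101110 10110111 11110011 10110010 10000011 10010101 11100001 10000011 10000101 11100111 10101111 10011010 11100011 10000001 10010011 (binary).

Byte at offset 0: 0xF1 = 11110001 → 4-byte char (#1). Advance 4.
Byte at offset 4: 0xE2 = 11100010 → 3-byte char (#2). Advance 3.
Byte at offset 7: 0xE9 = 11101001 → 3-byte char (#3). Advance 3.
Byte at offset 10: 0xF3 = 11110011 → 4-byte char (#4). Advance 4.
Byte at offset 14: 0xE1 = 11100001 → 3-byte char (#5). Advance 3.
Byte at offset 17: 0xE7 = 11100111 → 3-byte char (#6). Advance 3.
Byte at offset 20: 0xE3 = 11100011 → 3-byte char (#7). Advance 3.
Reached end at offset 23 after 7 code points.

7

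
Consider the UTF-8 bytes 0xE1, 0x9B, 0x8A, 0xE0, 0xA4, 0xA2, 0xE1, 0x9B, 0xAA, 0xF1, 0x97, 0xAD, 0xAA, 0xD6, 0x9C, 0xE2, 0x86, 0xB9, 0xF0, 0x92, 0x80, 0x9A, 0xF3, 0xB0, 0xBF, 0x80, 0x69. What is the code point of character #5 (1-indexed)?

U+059C

Offset 0: leading byte 0xE1 = 11100001 → 3-byte char #1 = E1 9B 8A.
Offset 3: leading byte 0xE0 = 11100000 → 3-byte char #2 = E0 A4 A2.
Offset 6: leading byte 0xE1 = 11100001 → 3-byte char #3 = E1 9B AA.
Offset 9: leading byte 0xF1 = 11110001 → 4-byte char #4 = F1 97 AD AA.
Offset 13: leading byte 0xD6 = 11010110 → 2-byte char #5 = D6 9C.
Leading byte 0xD6 = 11010110 matches 110xxxxx → 2-byte sequence.
Byte 1: 0xD6 = 11010110, payload 10110 (5 bits).
Byte 2: 0x9C = 10011100 (10xxxxxx ✓), payload 011100.
Concatenate: 10110011100 = 0x59C (11 bits → U+059C).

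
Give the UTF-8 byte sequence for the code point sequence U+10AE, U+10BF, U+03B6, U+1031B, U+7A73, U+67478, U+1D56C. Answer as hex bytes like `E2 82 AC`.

E1 82 AE E1 82 BF CE B6 F0 90 8C 9B E7 A9 B3 F1 A7 91 B8 F0 9D 95 AC

U+10AE: 3-byte form → E1 82 AE.
U+10BF: 3-byte form → E1 82 BF.
U+03B6: 2-byte form → CE B6.
U+1031B: 4-byte form → F0 90 8C 9B.
U+7A73: 3-byte form → E7 A9 B3.
U+67478: 4-byte form → F1 A7 91 B8.
U+1D56C: 4-byte form → F0 9D 95 AC.
Concatenated (23 bytes): E1 82 AE E1 82 BF CE B6 F0 90 8C 9B E7 A9 B3 F1 A7 91 B8 F0 9D 95 AC.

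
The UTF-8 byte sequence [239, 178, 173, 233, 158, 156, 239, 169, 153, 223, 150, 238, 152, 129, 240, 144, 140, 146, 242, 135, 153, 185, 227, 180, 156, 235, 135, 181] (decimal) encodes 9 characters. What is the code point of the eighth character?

Offset 0: leading byte 0xEF = 11101111 → 3-byte char #1 = EF B2 AD.
Offset 3: leading byte 0xE9 = 11101001 → 3-byte char #2 = E9 9E 9C.
Offset 6: leading byte 0xEF = 11101111 → 3-byte char #3 = EF A9 99.
Offset 9: leading byte 0xDF = 11011111 → 2-byte char #4 = DF 96.
Offset 11: leading byte 0xEE = 11101110 → 3-byte char #5 = EE 98 81.
Offset 14: leading byte 0xF0 = 11110000 → 4-byte char #6 = F0 90 8C 92.
Offset 18: leading byte 0xF2 = 11110010 → 4-byte char #7 = F2 87 99 B9.
Offset 22: leading byte 0xE3 = 11100011 → 3-byte char #8 = E3 B4 9C.
Leading byte 0xE3 = 11100011 matches 1110xxxx → 3-byte sequence.
Byte 1: 0xE3 = 11100011, payload 0011 (4 bits).
Byte 2: 0xB4 = 10110100 (10xxxxxx ✓), payload 110100.
Byte 3: 0x9C = 10011100 (10xxxxxx ✓), payload 011100.
Concatenate: 0011110100011100 = 0x3D1C (16 bits → U+3D1C).

U+3D1C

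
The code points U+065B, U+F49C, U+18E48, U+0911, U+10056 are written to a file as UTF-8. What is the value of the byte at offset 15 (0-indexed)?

U+065B → 2-byte form D9 9B at offsets 0–1.
U+F49C → 3-byte form EF 92 9C at offsets 2–4.
U+18E48 → 4-byte form F0 98 B9 88 at offsets 5–8.
U+0911 → 3-byte form E0 A4 91 at offsets 9–11.
U+10056 → 4-byte form F0 90 81 96 at offsets 12–15.
Offset 15 falls in char 5's range; it's byte 4 of F0 90 81 96 = 0x96.

0x96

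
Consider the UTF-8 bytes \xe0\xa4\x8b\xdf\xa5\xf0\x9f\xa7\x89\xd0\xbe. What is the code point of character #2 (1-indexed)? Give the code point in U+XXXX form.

U+07E5

Offset 0: leading byte 0xE0 = 11100000 → 3-byte char #1 = E0 A4 8B.
Offset 3: leading byte 0xDF = 11011111 → 2-byte char #2 = DF A5.
Leading byte 0xDF = 11011111 matches 110xxxxx → 2-byte sequence.
Byte 1: 0xDF = 11011111, payload 11111 (5 bits).
Byte 2: 0xA5 = 10100101 (10xxxxxx ✓), payload 100101.
Concatenate: 11111100101 = 0x7E5 (11 bits → U+07E5).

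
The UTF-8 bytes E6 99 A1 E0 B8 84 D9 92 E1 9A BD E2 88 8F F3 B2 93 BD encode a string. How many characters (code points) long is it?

6

Byte at offset 0: 0xE6 = 11100110 → 3-byte char (#1). Advance 3.
Byte at offset 3: 0xE0 = 11100000 → 3-byte char (#2). Advance 3.
Byte at offset 6: 0xD9 = 11011001 → 2-byte char (#3). Advance 2.
Byte at offset 8: 0xE1 = 11100001 → 3-byte char (#4). Advance 3.
Byte at offset 11: 0xE2 = 11100010 → 3-byte char (#5). Advance 3.
Byte at offset 14: 0xF3 = 11110011 → 4-byte char (#6). Advance 4.
Reached end at offset 18 after 6 code points.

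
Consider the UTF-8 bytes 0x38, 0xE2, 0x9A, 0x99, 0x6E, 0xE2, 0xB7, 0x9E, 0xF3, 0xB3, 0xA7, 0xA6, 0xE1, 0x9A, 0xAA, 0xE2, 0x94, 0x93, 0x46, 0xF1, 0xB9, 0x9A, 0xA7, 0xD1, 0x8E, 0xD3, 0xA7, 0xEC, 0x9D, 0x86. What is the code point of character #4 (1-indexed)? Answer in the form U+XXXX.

U+2DDE

Offset 0: leading byte 0x38 = 00111000 → 1-byte char #1 = 38.
Offset 1: leading byte 0xE2 = 11100010 → 3-byte char #2 = E2 9A 99.
Offset 4: leading byte 0x6E = 01101110 → 1-byte char #3 = 6E.
Offset 5: leading byte 0xE2 = 11100010 → 3-byte char #4 = E2 B7 9E.
Leading byte 0xE2 = 11100010 matches 1110xxxx → 3-byte sequence.
Byte 1: 0xE2 = 11100010, payload 0010 (4 bits).
Byte 2: 0xB7 = 10110111 (10xxxxxx ✓), payload 110111.
Byte 3: 0x9E = 10011110 (10xxxxxx ✓), payload 011110.
Concatenate: 0010110111011110 = 0x2DDE (16 bits → U+2DDE).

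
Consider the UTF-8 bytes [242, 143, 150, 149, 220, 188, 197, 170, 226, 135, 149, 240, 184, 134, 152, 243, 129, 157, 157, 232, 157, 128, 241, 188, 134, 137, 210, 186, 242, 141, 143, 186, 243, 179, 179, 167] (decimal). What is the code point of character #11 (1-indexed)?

Offset 0: leading byte 0xF2 = 11110010 → 4-byte char #1 = F2 8F 96 95.
Offset 4: leading byte 0xDC = 11011100 → 2-byte char #2 = DC BC.
Offset 6: leading byte 0xC5 = 11000101 → 2-byte char #3 = C5 AA.
Offset 8: leading byte 0xE2 = 11100010 → 3-byte char #4 = E2 87 95.
Offset 11: leading byte 0xF0 = 11110000 → 4-byte char #5 = F0 B8 86 98.
Offset 15: leading byte 0xF3 = 11110011 → 4-byte char #6 = F3 81 9D 9D.
Offset 19: leading byte 0xE8 = 11101000 → 3-byte char #7 = E8 9D 80.
Offset 22: leading byte 0xF1 = 11110001 → 4-byte char #8 = F1 BC 86 89.
Offset 26: leading byte 0xD2 = 11010010 → 2-byte char #9 = D2 BA.
Offset 28: leading byte 0xF2 = 11110010 → 4-byte char #10 = F2 8D 8F BA.
Offset 32: leading byte 0xF3 = 11110011 → 4-byte char #11 = F3 B3 B3 A7.
Leading byte 0xF3 = 11110011 matches 11110xxx → 4-byte sequence.
Byte 1: 0xF3 = 11110011, payload 011 (3 bits).
Byte 2: 0xB3 = 10110011 (10xxxxxx ✓), payload 110011.
Byte 3: 0xB3 = 10110011 (10xxxxxx ✓), payload 110011.
Byte 4: 0xA7 = 10100111 (10xxxxxx ✓), payload 100111.
Concatenate: 011110011110011100111 = 0xF3CE7 (21 bits → U+F3CE7).

U+F3CE7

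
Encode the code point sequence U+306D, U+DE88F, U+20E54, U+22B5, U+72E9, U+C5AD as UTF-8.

U+306D: 3-byte form → E3 81 AD.
U+DE88F: 4-byte form → F3 9E A2 8F.
U+20E54: 4-byte form → F0 A0 B9 94.
U+22B5: 3-byte form → E2 8A B5.
U+72E9: 3-byte form → E7 8B A9.
U+C5AD: 3-byte form → EC 96 AD.
Concatenated (20 bytes): E3 81 AD F3 9E A2 8F F0 A0 B9 94 E2 8A B5 E7 8B A9 EC 96 AD.

E3 81 AD F3 9E A2 8F F0 A0 B9 94 E2 8A B5 E7 8B A9 EC 96 AD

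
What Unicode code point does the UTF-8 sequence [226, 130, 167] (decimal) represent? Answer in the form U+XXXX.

U+20A7

Leading byte 0xE2 = 11100010 matches 1110xxxx → 3-byte sequence.
Byte 1: 0xE2 = 11100010, payload 0010 (4 bits).
Byte 2: 0x82 = 10000010 (10xxxxxx ✓), payload 000010.
Byte 3: 0xA7 = 10100111 (10xxxxxx ✓), payload 100111.
Concatenate: 0010000010100111 = 0x20A7 (16 bits → U+20A7).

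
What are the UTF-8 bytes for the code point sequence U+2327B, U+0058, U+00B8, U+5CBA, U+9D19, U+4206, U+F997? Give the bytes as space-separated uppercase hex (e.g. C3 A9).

U+2327B: 4-byte form → F0 A3 89 BB.
U+0058: 1-byte form → 58.
U+00B8: 2-byte form → C2 B8.
U+5CBA: 3-byte form → E5 B2 BA.
U+9D19: 3-byte form → E9 B4 99.
U+4206: 3-byte form → E4 88 86.
U+F997: 3-byte form → EF A6 97.
Concatenated (19 bytes): F0 A3 89 BB 58 C2 B8 E5 B2 BA E9 B4 99 E4 88 86 EF A6 97.

F0 A3 89 BB 58 C2 B8 E5 B2 BA E9 B4 99 E4 88 86 EF A6 97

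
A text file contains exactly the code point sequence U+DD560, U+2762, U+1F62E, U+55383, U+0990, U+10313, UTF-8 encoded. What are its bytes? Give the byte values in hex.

F3 9D 95 A0 E2 9D A2 F0 9F 98 AE F1 95 8E 83 E0 A6 90 F0 90 8C 93

U+DD560: 4-byte form → F3 9D 95 A0.
U+2762: 3-byte form → E2 9D A2.
U+1F62E: 4-byte form → F0 9F 98 AE.
U+55383: 4-byte form → F1 95 8E 83.
U+0990: 3-byte form → E0 A6 90.
U+10313: 4-byte form → F0 90 8C 93.
Concatenated (22 bytes): F3 9D 95 A0 E2 9D A2 F0 9F 98 AE F1 95 8E 83 E0 A6 90 F0 90 8C 93.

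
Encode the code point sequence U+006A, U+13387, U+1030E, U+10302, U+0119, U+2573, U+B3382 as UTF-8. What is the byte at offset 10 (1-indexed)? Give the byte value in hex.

1-indexed offset 10 is 0-indexed offset 9.
U+006A → 1-byte form 6A at offsets 0–0.
U+13387 → 4-byte form F0 93 8E 87 at offsets 1–4.
U+1030E → 4-byte form F0 90 8C 8E at offsets 5–8.
U+10302 → 4-byte form F0 90 8C 82 at offsets 9–12.
Offset 9 falls in char 4's range; it's byte 1 of F0 90 8C 82 = 0xF0.

0xF0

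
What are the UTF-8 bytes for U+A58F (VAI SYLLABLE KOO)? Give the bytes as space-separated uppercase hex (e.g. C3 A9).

U+A58F = 0xA58F = 42383 decimal. In range U+0800–U+FFFF → 3-byte form: 1110xxxx 10xxxxxx 10xxxxxx.
Binary (16 bits): 1010010110001111.
Split 4+6+6: 1010 | 010110 | 001111.
Byte 1: 11101010 = 0xEA.
Byte 2: 10010110 = 0x96.
Byte 3: 10001111 = 0x8F.

EA 96 8F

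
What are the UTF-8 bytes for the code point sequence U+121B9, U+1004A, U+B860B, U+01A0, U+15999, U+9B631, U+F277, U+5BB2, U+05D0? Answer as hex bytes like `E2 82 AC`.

F0 92 86 B9 F0 90 81 8A F2 B8 98 8B C6 A0 F0 95 A6 99 F2 9B 98 B1 EF 89 B7 E5 AE B2 D7 90

U+121B9: 4-byte form → F0 92 86 B9.
U+1004A: 4-byte form → F0 90 81 8A.
U+B860B: 4-byte form → F2 B8 98 8B.
U+01A0: 2-byte form → C6 A0.
U+15999: 4-byte form → F0 95 A6 99.
U+9B631: 4-byte form → F2 9B 98 B1.
U+F277: 3-byte form → EF 89 B7.
U+5BB2: 3-byte form → E5 AE B2.
U+05D0: 2-byte form → D7 90.
Concatenated (30 bytes): F0 92 86 B9 F0 90 81 8A F2 B8 98 8B C6 A0 F0 95 A6 99 F2 9B 98 B1 EF 89 B7 E5 AE B2 D7 90.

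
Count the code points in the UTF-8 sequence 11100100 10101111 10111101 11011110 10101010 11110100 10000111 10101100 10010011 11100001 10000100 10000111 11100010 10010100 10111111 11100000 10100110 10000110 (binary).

6

Byte at offset 0: 0xE4 = 11100100 → 3-byte char (#1). Advance 3.
Byte at offset 3: 0xDE = 11011110 → 2-byte char (#2). Advance 2.
Byte at offset 5: 0xF4 = 11110100 → 4-byte char (#3). Advance 4.
Byte at offset 9: 0xE1 = 11100001 → 3-byte char (#4). Advance 3.
Byte at offset 12: 0xE2 = 11100010 → 3-byte char (#5). Advance 3.
Byte at offset 15: 0xE0 = 11100000 → 3-byte char (#6). Advance 3.
Reached end at offset 18 after 6 code points.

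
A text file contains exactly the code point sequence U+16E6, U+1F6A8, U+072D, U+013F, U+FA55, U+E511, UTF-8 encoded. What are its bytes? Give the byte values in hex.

U+16E6: 3-byte form → E1 9B A6.
U+1F6A8: 4-byte form → F0 9F 9A A8.
U+072D: 2-byte form → DC AD.
U+013F: 2-byte form → C4 BF.
U+FA55: 3-byte form → EF A9 95.
U+E511: 3-byte form → EE 94 91.
Concatenated (17 bytes): E1 9B A6 F0 9F 9A A8 DC AD C4 BF EF A9 95 EE 94 91.

E1 9B A6 F0 9F 9A A8 DC AD C4 BF EF A9 95 EE 94 91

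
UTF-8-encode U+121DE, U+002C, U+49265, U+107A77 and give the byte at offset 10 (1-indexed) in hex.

1-indexed offset 10 is 0-indexed offset 9.
U+121DE → 4-byte form F0 92 87 9E at offsets 0–3.
U+002C → 1-byte form 2C at offsets 4–4.
U+49265 → 4-byte form F1 89 89 A5 at offsets 5–8.
U+107A77 → 4-byte form F4 87 A9 B7 at offsets 9–12.
Offset 9 falls in char 4's range; it's byte 1 of F4 87 A9 B7 = 0xF4.

0xF4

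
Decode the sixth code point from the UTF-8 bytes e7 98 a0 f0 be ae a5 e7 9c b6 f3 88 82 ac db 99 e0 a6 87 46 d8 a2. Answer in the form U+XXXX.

U+0987

Offset 0: leading byte 0xE7 = 11100111 → 3-byte char #1 = E7 98 A0.
Offset 3: leading byte 0xF0 = 11110000 → 4-byte char #2 = F0 BE AE A5.
Offset 7: leading byte 0xE7 = 11100111 → 3-byte char #3 = E7 9C B6.
Offset 10: leading byte 0xF3 = 11110011 → 4-byte char #4 = F3 88 82 AC.
Offset 14: leading byte 0xDB = 11011011 → 2-byte char #5 = DB 99.
Offset 16: leading byte 0xE0 = 11100000 → 3-byte char #6 = E0 A6 87.
Leading byte 0xE0 = 11100000 matches 1110xxxx → 3-byte sequence.
Byte 1: 0xE0 = 11100000, payload 0000 (4 bits).
Byte 2: 0xA6 = 10100110 (10xxxxxx ✓), payload 100110.
Byte 3: 0x87 = 10000111 (10xxxxxx ✓), payload 000111.
Concatenate: 0000100110000111 = 0x987 (16 bits → U+0987).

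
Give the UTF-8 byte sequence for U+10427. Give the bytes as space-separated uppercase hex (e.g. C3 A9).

U+10427 = 0x10427 = 66599 decimal. In range U+10000–U+10FFFF → 4-byte form: 11110xxx 10xxxxxx 10xxxxxx 10xxxxxx.
Binary (21 bits): 000010000010000100111.
Split 3+6+6+6: 000 | 010000 | 010000 | 100111.
Byte 1: 11110000 = 0xF0.
Byte 2: 10010000 = 0x90.
Byte 3: 10010000 = 0x90.
Byte 4: 10100111 = 0xA7.

F0 90 90 A7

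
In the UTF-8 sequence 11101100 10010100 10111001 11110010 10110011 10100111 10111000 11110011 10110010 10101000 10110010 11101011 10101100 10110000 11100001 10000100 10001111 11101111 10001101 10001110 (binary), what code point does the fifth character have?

Offset 0: leading byte 0xEC = 11101100 → 3-byte char #1 = EC 94 B9.
Offset 3: leading byte 0xF2 = 11110010 → 4-byte char #2 = F2 B3 A7 B8.
Offset 7: leading byte 0xF3 = 11110011 → 4-byte char #3 = F3 B2 A8 B2.
Offset 11: leading byte 0xEB = 11101011 → 3-byte char #4 = EB AC B0.
Offset 14: leading byte 0xE1 = 11100001 → 3-byte char #5 = E1 84 8F.
Leading byte 0xE1 = 11100001 matches 1110xxxx → 3-byte sequence.
Byte 1: 0xE1 = 11100001, payload 0001 (4 bits).
Byte 2: 0x84 = 10000100 (10xxxxxx ✓), payload 000100.
Byte 3: 0x8F = 10001111 (10xxxxxx ✓), payload 001111.
Concatenate: 0001000100001111 = 0x110F (16 bits → U+110F).

U+110F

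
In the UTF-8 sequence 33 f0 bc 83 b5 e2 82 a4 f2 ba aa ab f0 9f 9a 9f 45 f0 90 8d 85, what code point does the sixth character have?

Offset 0: leading byte 0x33 = 00110011 → 1-byte char #1 = 33.
Offset 1: leading byte 0xF0 = 11110000 → 4-byte char #2 = F0 BC 83 B5.
Offset 5: leading byte 0xE2 = 11100010 → 3-byte char #3 = E2 82 A4.
Offset 8: leading byte 0xF2 = 11110010 → 4-byte char #4 = F2 BA AA AB.
Offset 12: leading byte 0xF0 = 11110000 → 4-byte char #5 = F0 9F 9A 9F.
Offset 16: leading byte 0x45 = 01000101 → 1-byte char #6 = 45.
Leading byte 0x45 = 01000101 matches 0xxxxxxx → 1-byte sequence.
Byte 1: 0x45 = 01000101, payload 1000101 (7 bits).
Concatenate: 1000101 = 0x45 (7 bits → U+0045).

U+0045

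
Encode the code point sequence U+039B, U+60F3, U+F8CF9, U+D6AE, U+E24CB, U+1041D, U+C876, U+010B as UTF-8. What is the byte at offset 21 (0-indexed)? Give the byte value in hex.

0xA1

U+039B → 2-byte form CE 9B at offsets 0–1.
U+60F3 → 3-byte form E6 83 B3 at offsets 2–4.
U+F8CF9 → 4-byte form F3 B8 B3 B9 at offsets 5–8.
U+D6AE → 3-byte form ED 9A AE at offsets 9–11.
U+E24CB → 4-byte form F3 A2 93 8B at offsets 12–15.
U+1041D → 4-byte form F0 90 90 9D at offsets 16–19.
U+C876 → 3-byte form EC A1 B6 at offsets 20–22.
Offset 21 falls in char 7's range; it's byte 2 of EC A1 B6 = 0xA1.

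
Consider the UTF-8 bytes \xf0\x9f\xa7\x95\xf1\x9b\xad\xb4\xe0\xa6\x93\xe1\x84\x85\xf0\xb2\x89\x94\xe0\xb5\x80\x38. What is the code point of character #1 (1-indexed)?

U+1F9D5

Offset 0: leading byte 0xF0 = 11110000 → 4-byte char #1 = F0 9F A7 95.
Leading byte 0xF0 = 11110000 matches 11110xxx → 4-byte sequence.
Byte 1: 0xF0 = 11110000, payload 000 (3 bits).
Byte 2: 0x9F = 10011111 (10xxxxxx ✓), payload 011111.
Byte 3: 0xA7 = 10100111 (10xxxxxx ✓), payload 100111.
Byte 4: 0x95 = 10010101 (10xxxxxx ✓), payload 010101.
Concatenate: 000011111100111010101 = 0x1F9D5 (21 bits → U+1F9D5).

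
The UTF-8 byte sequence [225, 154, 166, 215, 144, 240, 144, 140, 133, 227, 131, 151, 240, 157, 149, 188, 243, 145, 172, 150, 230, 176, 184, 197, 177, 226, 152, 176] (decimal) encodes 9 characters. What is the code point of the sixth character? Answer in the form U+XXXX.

Offset 0: leading byte 0xE1 = 11100001 → 3-byte char #1 = E1 9A A6.
Offset 3: leading byte 0xD7 = 11010111 → 2-byte char #2 = D7 90.
Offset 5: leading byte 0xF0 = 11110000 → 4-byte char #3 = F0 90 8C 85.
Offset 9: leading byte 0xE3 = 11100011 → 3-byte char #4 = E3 83 97.
Offset 12: leading byte 0xF0 = 11110000 → 4-byte char #5 = F0 9D 95 BC.
Offset 16: leading byte 0xF3 = 11110011 → 4-byte char #6 = F3 91 AC 96.
Leading byte 0xF3 = 11110011 matches 11110xxx → 4-byte sequence.
Byte 1: 0xF3 = 11110011, payload 011 (3 bits).
Byte 2: 0x91 = 10010001 (10xxxxxx ✓), payload 010001.
Byte 3: 0xAC = 10101100 (10xxxxxx ✓), payload 101100.
Byte 4: 0x96 = 10010110 (10xxxxxx ✓), payload 010110.
Concatenate: 011010001101100010110 = 0xD1B16 (21 bits → U+D1B16).

U+D1B16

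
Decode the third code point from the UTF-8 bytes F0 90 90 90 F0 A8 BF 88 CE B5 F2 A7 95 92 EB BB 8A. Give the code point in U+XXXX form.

Offset 0: leading byte 0xF0 = 11110000 → 4-byte char #1 = F0 90 90 90.
Offset 4: leading byte 0xF0 = 11110000 → 4-byte char #2 = F0 A8 BF 88.
Offset 8: leading byte 0xCE = 11001110 → 2-byte char #3 = CE B5.
Leading byte 0xCE = 11001110 matches 110xxxxx → 2-byte sequence.
Byte 1: 0xCE = 11001110, payload 01110 (5 bits).
Byte 2: 0xB5 = 10110101 (10xxxxxx ✓), payload 110101.
Concatenate: 01110110101 = 0x3B5 (11 bits → U+03B5).

U+03B5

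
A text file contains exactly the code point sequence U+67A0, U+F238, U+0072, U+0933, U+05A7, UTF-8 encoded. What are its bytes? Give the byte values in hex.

E6 9E A0 EF 88 B8 72 E0 A4 B3 D6 A7

U+67A0: 3-byte form → E6 9E A0.
U+F238: 3-byte form → EF 88 B8.
U+0072: 1-byte form → 72.
U+0933: 3-byte form → E0 A4 B3.
U+05A7: 2-byte form → D6 A7.
Concatenated (12 bytes): E6 9E A0 EF 88 B8 72 E0 A4 B3 D6 A7.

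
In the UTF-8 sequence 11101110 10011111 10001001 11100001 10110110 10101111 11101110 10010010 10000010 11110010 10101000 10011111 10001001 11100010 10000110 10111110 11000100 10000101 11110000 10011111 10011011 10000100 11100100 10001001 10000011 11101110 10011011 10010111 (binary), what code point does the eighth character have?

U+4243

Offset 0: leading byte 0xEE = 11101110 → 3-byte char #1 = EE 9F 89.
Offset 3: leading byte 0xE1 = 11100001 → 3-byte char #2 = E1 B6 AF.
Offset 6: leading byte 0xEE = 11101110 → 3-byte char #3 = EE 92 82.
Offset 9: leading byte 0xF2 = 11110010 → 4-byte char #4 = F2 A8 9F 89.
Offset 13: leading byte 0xE2 = 11100010 → 3-byte char #5 = E2 86 BE.
Offset 16: leading byte 0xC4 = 11000100 → 2-byte char #6 = C4 85.
Offset 18: leading byte 0xF0 = 11110000 → 4-byte char #7 = F0 9F 9B 84.
Offset 22: leading byte 0xE4 = 11100100 → 3-byte char #8 = E4 89 83.
Leading byte 0xE4 = 11100100 matches 1110xxxx → 3-byte sequence.
Byte 1: 0xE4 = 11100100, payload 0100 (4 bits).
Byte 2: 0x89 = 10001001 (10xxxxxx ✓), payload 001001.
Byte 3: 0x83 = 10000011 (10xxxxxx ✓), payload 000011.
Concatenate: 0100001001000011 = 0x4243 (16 bits → U+4243).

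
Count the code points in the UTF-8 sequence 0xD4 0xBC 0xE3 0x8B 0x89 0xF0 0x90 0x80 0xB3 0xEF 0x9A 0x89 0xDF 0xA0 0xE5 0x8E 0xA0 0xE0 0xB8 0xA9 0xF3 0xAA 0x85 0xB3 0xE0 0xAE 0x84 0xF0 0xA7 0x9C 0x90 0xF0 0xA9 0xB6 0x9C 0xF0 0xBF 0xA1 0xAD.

12

Byte at offset 0: 0xD4 = 11010100 → 2-byte char (#1). Advance 2.
Byte at offset 2: 0xE3 = 11100011 → 3-byte char (#2). Advance 3.
Byte at offset 5: 0xF0 = 11110000 → 4-byte char (#3). Advance 4.
Byte at offset 9: 0xEF = 11101111 → 3-byte char (#4). Advance 3.
Byte at offset 12: 0xDF = 11011111 → 2-byte char (#5). Advance 2.
Byte at offset 14: 0xE5 = 11100101 → 3-byte char (#6). Advance 3.
Byte at offset 17: 0xE0 = 11100000 → 3-byte char (#7). Advance 3.
Byte at offset 20: 0xF3 = 11110011 → 4-byte char (#8). Advance 4.
Byte at offset 24: 0xE0 = 11100000 → 3-byte char (#9). Advance 3.
Byte at offset 27: 0xF0 = 11110000 → 4-byte char (#10). Advance 4.
Byte at offset 31: 0xF0 = 11110000 → 4-byte char (#11). Advance 4.
Byte at offset 35: 0xF0 = 11110000 → 4-byte char (#12). Advance 4.
Reached end at offset 39 after 12 code points.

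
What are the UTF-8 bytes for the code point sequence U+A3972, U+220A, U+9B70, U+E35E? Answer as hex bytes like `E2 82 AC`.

F2 A3 A5 B2 E2 88 8A E9 AD B0 EE 8D 9E

U+A3972: 4-byte form → F2 A3 A5 B2.
U+220A: 3-byte form → E2 88 8A.
U+9B70: 3-byte form → E9 AD B0.
U+E35E: 3-byte form → EE 8D 9E.
Concatenated (13 bytes): F2 A3 A5 B2 E2 88 8A E9 AD B0 EE 8D 9E.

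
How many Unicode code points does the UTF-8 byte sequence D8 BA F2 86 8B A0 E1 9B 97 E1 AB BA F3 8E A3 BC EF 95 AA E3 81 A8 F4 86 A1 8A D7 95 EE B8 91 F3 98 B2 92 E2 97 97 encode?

12

Byte at offset 0: 0xD8 = 11011000 → 2-byte char (#1). Advance 2.
Byte at offset 2: 0xF2 = 11110010 → 4-byte char (#2). Advance 4.
Byte at offset 6: 0xE1 = 11100001 → 3-byte char (#3). Advance 3.
Byte at offset 9: 0xE1 = 11100001 → 3-byte char (#4). Advance 3.
Byte at offset 12: 0xF3 = 11110011 → 4-byte char (#5). Advance 4.
Byte at offset 16: 0xEF = 11101111 → 3-byte char (#6). Advance 3.
Byte at offset 19: 0xE3 = 11100011 → 3-byte char (#7). Advance 3.
Byte at offset 22: 0xF4 = 11110100 → 4-byte char (#8). Advance 4.
Byte at offset 26: 0xD7 = 11010111 → 2-byte char (#9). Advance 2.
Byte at offset 28: 0xEE = 11101110 → 3-byte char (#10). Advance 3.
Byte at offset 31: 0xF3 = 11110011 → 4-byte char (#11). Advance 4.
Byte at offset 35: 0xE2 = 11100010 → 3-byte char (#12). Advance 3.
Reached end at offset 38 after 12 code points.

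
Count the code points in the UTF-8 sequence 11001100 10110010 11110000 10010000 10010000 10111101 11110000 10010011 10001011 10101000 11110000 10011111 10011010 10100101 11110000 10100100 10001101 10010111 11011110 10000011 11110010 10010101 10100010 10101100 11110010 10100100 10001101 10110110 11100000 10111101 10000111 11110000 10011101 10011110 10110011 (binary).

10

Byte at offset 0: 0xCC = 11001100 → 2-byte char (#1). Advance 2.
Byte at offset 2: 0xF0 = 11110000 → 4-byte char (#2). Advance 4.
Byte at offset 6: 0xF0 = 11110000 → 4-byte char (#3). Advance 4.
Byte at offset 10: 0xF0 = 11110000 → 4-byte char (#4). Advance 4.
Byte at offset 14: 0xF0 = 11110000 → 4-byte char (#5). Advance 4.
Byte at offset 18: 0xDE = 11011110 → 2-byte char (#6). Advance 2.
Byte at offset 20: 0xF2 = 11110010 → 4-byte char (#7). Advance 4.
Byte at offset 24: 0xF2 = 11110010 → 4-byte char (#8). Advance 4.
Byte at offset 28: 0xE0 = 11100000 → 3-byte char (#9). Advance 3.
Byte at offset 31: 0xF0 = 11110000 → 4-byte char (#10). Advance 4.
Reached end at offset 35 after 10 code points.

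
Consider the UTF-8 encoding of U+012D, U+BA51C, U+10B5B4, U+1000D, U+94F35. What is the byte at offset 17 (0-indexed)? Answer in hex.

U+012D → 2-byte form C4 AD at offsets 0–1.
U+BA51C → 4-byte form F2 BA 94 9C at offsets 2–5.
U+10B5B4 → 4-byte form F4 8B 96 B4 at offsets 6–9.
U+1000D → 4-byte form F0 90 80 8D at offsets 10–13.
U+94F35 → 4-byte form F2 94 BC B5 at offsets 14–17.
Offset 17 falls in char 5's range; it's byte 4 of F2 94 BC B5 = 0xB5.

0xB5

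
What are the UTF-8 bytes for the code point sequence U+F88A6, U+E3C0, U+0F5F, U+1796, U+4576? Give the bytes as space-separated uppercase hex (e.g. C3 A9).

F3 B8 A2 A6 EE 8F 80 E0 BD 9F E1 9E 96 E4 95 B6

U+F88A6: 4-byte form → F3 B8 A2 A6.
U+E3C0: 3-byte form → EE 8F 80.
U+0F5F: 3-byte form → E0 BD 9F.
U+1796: 3-byte form → E1 9E 96.
U+4576: 3-byte form → E4 95 B6.
Concatenated (16 bytes): F3 B8 A2 A6 EE 8F 80 E0 BD 9F E1 9E 96 E4 95 B6.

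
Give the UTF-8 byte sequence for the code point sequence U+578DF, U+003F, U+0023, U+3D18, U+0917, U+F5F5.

F1 97 A3 9F 3F 23 E3 B4 98 E0 A4 97 EF 97 B5

U+578DF: 4-byte form → F1 97 A3 9F.
U+003F: 1-byte form → 3F.
U+0023: 1-byte form → 23.
U+3D18: 3-byte form → E3 B4 98.
U+0917: 3-byte form → E0 A4 97.
U+F5F5: 3-byte form → EF 97 B5.
Concatenated (15 bytes): F1 97 A3 9F 3F 23 E3 B4 98 E0 A4 97 EF 97 B5.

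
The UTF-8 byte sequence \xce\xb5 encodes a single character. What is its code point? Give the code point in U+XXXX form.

Leading byte 0xCE = 11001110 matches 110xxxxx → 2-byte sequence.
Byte 1: 0xCE = 11001110, payload 01110 (5 bits).
Byte 2: 0xB5 = 10110101 (10xxxxxx ✓), payload 110101.
Concatenate: 01110110101 = 0x3B5 (11 bits → U+03B5).

U+03B5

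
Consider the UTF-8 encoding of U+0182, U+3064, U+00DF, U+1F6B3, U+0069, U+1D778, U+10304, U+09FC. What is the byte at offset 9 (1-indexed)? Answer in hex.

0x9F

1-indexed offset 9 is 0-indexed offset 8.
U+0182 → 2-byte form C6 82 at offsets 0–1.
U+3064 → 3-byte form E3 81 A4 at offsets 2–4.
U+00DF → 2-byte form C3 9F at offsets 5–6.
U+1F6B3 → 4-byte form F0 9F 9A B3 at offsets 7–10.
Offset 8 falls in char 4's range; it's byte 2 of F0 9F 9A B3 = 0x9F.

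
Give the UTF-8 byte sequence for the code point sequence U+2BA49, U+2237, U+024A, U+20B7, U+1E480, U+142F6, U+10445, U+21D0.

U+2BA49: 4-byte form → F0 AB A9 89.
U+2237: 3-byte form → E2 88 B7.
U+024A: 2-byte form → C9 8A.
U+20B7: 3-byte form → E2 82 B7.
U+1E480: 4-byte form → F0 9E 92 80.
U+142F6: 4-byte form → F0 94 8B B6.
U+10445: 4-byte form → F0 90 91 85.
U+21D0: 3-byte form → E2 87 90.
Concatenated (27 bytes): F0 AB A9 89 E2 88 B7 C9 8A E2 82 B7 F0 9E 92 80 F0 94 8B B6 F0 90 91 85 E2 87 90.

F0 AB A9 89 E2 88 B7 C9 8A E2 82 B7 F0 9E 92 80 F0 94 8B B6 F0 90 91 85 E2 87 90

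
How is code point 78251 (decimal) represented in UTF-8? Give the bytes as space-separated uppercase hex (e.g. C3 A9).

F0 93 86 AB

U+131AB = 0x131AB = 78251 decimal. In range U+10000–U+10FFFF → 4-byte form: 11110xxx 10xxxxxx 10xxxxxx 10xxxxxx.
Binary (21 bits): 000010011000110101011.
Split 3+6+6+6: 000 | 010011 | 000110 | 101011.
Byte 1: 11110000 = 0xF0.
Byte 2: 10010011 = 0x93.
Byte 3: 10000110 = 0x86.
Byte 4: 10101011 = 0xAB.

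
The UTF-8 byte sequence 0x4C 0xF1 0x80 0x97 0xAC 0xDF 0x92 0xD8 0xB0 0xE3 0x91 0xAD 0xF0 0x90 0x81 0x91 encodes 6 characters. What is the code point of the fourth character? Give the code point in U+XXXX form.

U+0630

Offset 0: leading byte 0x4C = 01001100 → 1-byte char #1 = 4C.
Offset 1: leading byte 0xF1 = 11110001 → 4-byte char #2 = F1 80 97 AC.
Offset 5: leading byte 0xDF = 11011111 → 2-byte char #3 = DF 92.
Offset 7: leading byte 0xD8 = 11011000 → 2-byte char #4 = D8 B0.
Leading byte 0xD8 = 11011000 matches 110xxxxx → 2-byte sequence.
Byte 1: 0xD8 = 11011000, payload 11000 (5 bits).
Byte 2: 0xB0 = 10110000 (10xxxxxx ✓), payload 110000.
Concatenate: 11000110000 = 0x630 (11 bits → U+0630).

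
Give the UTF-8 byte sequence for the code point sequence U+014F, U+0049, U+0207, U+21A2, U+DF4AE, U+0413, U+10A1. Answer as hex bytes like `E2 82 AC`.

C5 8F 49 C8 87 E2 86 A2 F3 9F 92 AE D0 93 E1 82 A1

U+014F: 2-byte form → C5 8F.
U+0049: 1-byte form → 49.
U+0207: 2-byte form → C8 87.
U+21A2: 3-byte form → E2 86 A2.
U+DF4AE: 4-byte form → F3 9F 92 AE.
U+0413: 2-byte form → D0 93.
U+10A1: 3-byte form → E1 82 A1.
Concatenated (17 bytes): C5 8F 49 C8 87 E2 86 A2 F3 9F 92 AE D0 93 E1 82 A1.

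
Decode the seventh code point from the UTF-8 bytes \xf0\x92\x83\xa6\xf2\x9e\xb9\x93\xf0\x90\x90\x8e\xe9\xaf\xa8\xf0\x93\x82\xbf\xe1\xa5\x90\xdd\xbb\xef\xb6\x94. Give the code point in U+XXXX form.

U+077B

Offset 0: leading byte 0xF0 = 11110000 → 4-byte char #1 = F0 92 83 A6.
Offset 4: leading byte 0xF2 = 11110010 → 4-byte char #2 = F2 9E B9 93.
Offset 8: leading byte 0xF0 = 11110000 → 4-byte char #3 = F0 90 90 8E.
Offset 12: leading byte 0xE9 = 11101001 → 3-byte char #4 = E9 AF A8.
Offset 15: leading byte 0xF0 = 11110000 → 4-byte char #5 = F0 93 82 BF.
Offset 19: leading byte 0xE1 = 11100001 → 3-byte char #6 = E1 A5 90.
Offset 22: leading byte 0xDD = 11011101 → 2-byte char #7 = DD BB.
Leading byte 0xDD = 11011101 matches 110xxxxx → 2-byte sequence.
Byte 1: 0xDD = 11011101, payload 11101 (5 bits).
Byte 2: 0xBB = 10111011 (10xxxxxx ✓), payload 111011.
Concatenate: 11101111011 = 0x77B (11 bits → U+077B).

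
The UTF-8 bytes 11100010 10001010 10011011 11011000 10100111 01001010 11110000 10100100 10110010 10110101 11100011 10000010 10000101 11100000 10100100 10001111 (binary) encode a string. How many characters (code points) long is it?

Byte at offset 0: 0xE2 = 11100010 → 3-byte char (#1). Advance 3.
Byte at offset 3: 0xD8 = 11011000 → 2-byte char (#2). Advance 2.
Byte at offset 5: 0x4A = 01001010 → 1-byte char (#3). Advance 1.
Byte at offset 6: 0xF0 = 11110000 → 4-byte char (#4). Advance 4.
Byte at offset 10: 0xE3 = 11100011 → 3-byte char (#5). Advance 3.
Byte at offset 13: 0xE0 = 11100000 → 3-byte char (#6). Advance 3.
Reached end at offset 16 after 6 code points.

6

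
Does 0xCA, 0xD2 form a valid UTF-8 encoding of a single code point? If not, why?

invalid (non-continuation byte where continuation expected)

Leading byte 0xCA = 11001010 → 2-byte form.
Byte 2 is 0xD2 = 11010010, which is not 10xxxxxx — expected a continuation byte.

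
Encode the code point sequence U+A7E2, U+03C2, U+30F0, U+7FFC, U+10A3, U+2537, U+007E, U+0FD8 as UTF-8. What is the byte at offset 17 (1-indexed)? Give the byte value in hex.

0xB7

1-indexed offset 17 is 0-indexed offset 16.
U+A7E2 → 3-byte form EA 9F A2 at offsets 0–2.
U+03C2 → 2-byte form CF 82 at offsets 3–4.
U+30F0 → 3-byte form E3 83 B0 at offsets 5–7.
U+7FFC → 3-byte form E7 BF BC at offsets 8–10.
U+10A3 → 3-byte form E1 82 A3 at offsets 11–13.
U+2537 → 3-byte form E2 94 B7 at offsets 14–16.
Offset 16 falls in char 6's range; it's byte 3 of E2 94 B7 = 0xB7.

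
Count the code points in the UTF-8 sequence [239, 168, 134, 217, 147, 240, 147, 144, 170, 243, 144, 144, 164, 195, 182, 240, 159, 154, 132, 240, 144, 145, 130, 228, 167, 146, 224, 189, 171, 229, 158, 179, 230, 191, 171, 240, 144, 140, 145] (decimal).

Byte at offset 0: 0xEF = 11101111 → 3-byte char (#1). Advance 3.
Byte at offset 3: 0xD9 = 11011001 → 2-byte char (#2). Advance 2.
Byte at offset 5: 0xF0 = 11110000 → 4-byte char (#3). Advance 4.
Byte at offset 9: 0xF3 = 11110011 → 4-byte char (#4). Advance 4.
Byte at offset 13: 0xC3 = 11000011 → 2-byte char (#5). Advance 2.
Byte at offset 15: 0xF0 = 11110000 → 4-byte char (#6). Advance 4.
Byte at offset 19: 0xF0 = 11110000 → 4-byte char (#7). Advance 4.
Byte at offset 23: 0xE4 = 11100100 → 3-byte char (#8). Advance 3.
Byte at offset 26: 0xE0 = 11100000 → 3-byte char (#9). Advance 3.
Byte at offset 29: 0xE5 = 11100101 → 3-byte char (#10). Advance 3.
Byte at offset 32: 0xE6 = 11100110 → 3-byte char (#11). Advance 3.
Byte at offset 35: 0xF0 = 11110000 → 4-byte char (#12). Advance 4.
Reached end at offset 39 after 12 code points.

12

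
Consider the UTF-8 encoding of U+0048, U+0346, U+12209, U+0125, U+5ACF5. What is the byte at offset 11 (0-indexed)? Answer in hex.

U+0048 → 1-byte form 48 at offsets 0–0.
U+0346 → 2-byte form CD 86 at offsets 1–2.
U+12209 → 4-byte form F0 92 88 89 at offsets 3–6.
U+0125 → 2-byte form C4 A5 at offsets 7–8.
U+5ACF5 → 4-byte form F1 9A B3 B5 at offsets 9–12.
Offset 11 falls in char 5's range; it's byte 3 of F1 9A B3 B5 = 0xB3.

0xB3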